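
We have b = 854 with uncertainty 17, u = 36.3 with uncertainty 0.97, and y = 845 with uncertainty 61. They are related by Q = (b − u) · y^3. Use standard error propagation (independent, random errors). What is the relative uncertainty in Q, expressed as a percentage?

Let w = b − u = 818. δw = √(δb² + δu²) = √(289 + 0.941) = 17.0, so δw/w = 0.0208.
Q is then a monomial in w, y:
δQ/Q = √((δw/w)² + (3·δy/y)²) = √(0.000434 + 0.0469) = 0.218

21.8%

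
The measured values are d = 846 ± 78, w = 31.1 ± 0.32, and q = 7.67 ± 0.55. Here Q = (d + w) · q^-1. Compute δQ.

Let u = d + w = 877. δu = √(δd² + δw²) = √(6080 + 0.102) = 78.0, so δu/u = 0.0889.
Q is then a monomial in u, q:
δQ/Q = √((δu/u)² + (-1·δq/q)²) = √(0.00791 + 0.00514) = 0.114
Q = 114, so δQ = 0.114 × 114 = 13.1.

13.1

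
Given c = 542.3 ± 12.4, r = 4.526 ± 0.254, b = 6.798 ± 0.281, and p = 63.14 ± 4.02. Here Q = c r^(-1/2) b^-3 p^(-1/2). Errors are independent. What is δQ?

0.0136

Each factor contributes (exponent × relative error)² to (δQ/Q)²:
  (1·δc/c)² = (1×0.0229)² = 0.000523;  (−½·δr/r)² = (-0.5×0.0561)² = 0.000787;  (-3·δb/b)² = (-3×0.0413)² = 0.0154;  (−½·δp/p)² = (-0.5×0.0637)² = 0.00101
δQ/Q = √(0.0177) = 0.133
Q = 0.1021, so δQ = 0.133 × 0.1021 = 0.0136.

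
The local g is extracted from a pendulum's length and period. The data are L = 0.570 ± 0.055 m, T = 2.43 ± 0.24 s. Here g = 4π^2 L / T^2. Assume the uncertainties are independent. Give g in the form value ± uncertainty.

3.81 ± 0.838 m/s^2

Each factor contributes (exponent × relative error)² to (δg/g)²:
  (1·δL/L)² = (1×0.0965)² = 0.00931;  (-2·δT/T)² = (-2×0.0988)² = 0.0390
δg/g = √(0.0483) = 0.220
g = 3.81 m/s^2, so δg = 0.220 × 3.81 = 0.838 m/s^2.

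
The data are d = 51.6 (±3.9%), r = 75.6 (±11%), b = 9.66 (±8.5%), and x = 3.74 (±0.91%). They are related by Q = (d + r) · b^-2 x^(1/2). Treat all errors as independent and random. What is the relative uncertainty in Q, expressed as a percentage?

Let u = d + r = 127. δu = √(δd² + δr²) = √(4.05 + 69.2) = 8.56, so δu/u = 0.0673.
Q is then a monomial in u, b, x:
δQ/Q = √((δu/u)² + (-2·δb/b)² + (½·δx/x)²) = √(0.00452 + 0.0289 + 2.07e-05) = 0.183

18.3%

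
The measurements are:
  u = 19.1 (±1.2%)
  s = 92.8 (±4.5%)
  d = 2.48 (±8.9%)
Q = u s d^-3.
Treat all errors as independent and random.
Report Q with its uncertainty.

Since Q is a product/quotient, work with relative uncertainties:
  (1·δu/u)² = (1×0.0120)² = 0.000144;  (1·δs/s)² = (1×0.0450)² = 0.00203;  (-3·δd/d)² = (-3×0.0890)² = 0.0713
δQ/Q = √(0.0735) = 0.271
Q = 116, so δQ = 0.271 × 116 = 31.5.

116 ± 31.5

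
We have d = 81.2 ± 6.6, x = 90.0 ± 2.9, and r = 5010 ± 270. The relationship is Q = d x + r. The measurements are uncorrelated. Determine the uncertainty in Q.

694

Let p = d·x = 7310. δp/p = √((1·δd/d)² + (1·δx/x)²) = √(0.00661 + 0.00104) = 0.0874, so δp = 639.
Q = p + r: δQ = √(δp² + δr²) = √(4.08e+05 + 72900) = 694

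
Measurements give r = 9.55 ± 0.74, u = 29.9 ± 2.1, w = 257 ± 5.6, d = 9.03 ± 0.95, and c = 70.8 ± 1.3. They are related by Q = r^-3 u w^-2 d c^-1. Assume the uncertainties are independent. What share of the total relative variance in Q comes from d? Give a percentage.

(δQ/Q)² = (-3·δr/r)² + (1·δu/u)² + (-2·δw/w)² + (1·δd/d)² + (-1·δc/c)²
  r term: (-3×0.0775)² = 0.0540
  u term: (1×0.0702)² = 0.00493
  w term: (-2×0.0218)² = 0.00190
  d term: (1×0.105)² = 0.0111
  c term: (-1×0.0184)² = 0.000337
Total = 0.0723. Share from d = 0.0111/0.0723 = 0.153.

15.3%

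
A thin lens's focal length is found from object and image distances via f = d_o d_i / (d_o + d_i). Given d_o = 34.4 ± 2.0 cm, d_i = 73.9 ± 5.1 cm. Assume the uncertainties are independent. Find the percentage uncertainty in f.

∂f/∂d_o = (d_i/(d_o+d_i))² = 0.466;  ∂f/∂d_i = (d_o/(d_o+d_i))² = 0.101
δf = √((∂f/∂d_o · δd_o)² + (∂f/∂d_i · δd_i)²) = √(0.867 + 0.265) = 1.06 cm
f = 23.5 cm, so δf/f = 1.06/23.5 = 0.0453.

4.53%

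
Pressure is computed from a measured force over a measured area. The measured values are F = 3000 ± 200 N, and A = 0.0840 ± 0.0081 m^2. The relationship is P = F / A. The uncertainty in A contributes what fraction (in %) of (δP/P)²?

(δP/P)² = (1·δF/F)² + (-1·δA/A)²
  F term: (1×0.0667)² = 0.00444
  A term: (-1×0.0964)² = 0.00930
Total = 0.0137. Share from A = 0.00930/0.0137 = 0.677.

67.7%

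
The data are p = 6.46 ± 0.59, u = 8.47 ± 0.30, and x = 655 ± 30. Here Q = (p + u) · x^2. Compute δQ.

Let w = p + u = 14.9. δw = √(δp² + δu²) = √(0.348 + 0.0900) = 0.662, so δw/w = 0.0443.
Q is then a monomial in w, x:
δQ/Q = √((δw/w)² + (2·δx/x)²) = √(0.00197 + 0.00839) = 0.102
Q = 6.41e+06, so δQ = 0.102 × 6.41e+06 = 6.52e+05.

6.52e+05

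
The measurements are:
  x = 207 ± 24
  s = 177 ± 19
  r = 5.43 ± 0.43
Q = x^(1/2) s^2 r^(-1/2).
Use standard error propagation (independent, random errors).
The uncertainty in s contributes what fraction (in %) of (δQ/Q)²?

(δQ/Q)² = (½·δx/x)² + (2·δs/s)² + (−½·δr/r)²
  x term: (0.5×0.116)² = 0.00336
  s term: (2×0.107)² = 0.0461
  r term: (-0.5×0.0792)² = 0.00157
Total = 0.0510. Share from s = 0.0461/0.0510 = 0.903.

90.3%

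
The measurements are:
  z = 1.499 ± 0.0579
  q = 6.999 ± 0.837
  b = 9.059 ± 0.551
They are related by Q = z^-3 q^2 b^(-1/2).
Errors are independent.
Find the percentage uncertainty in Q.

Q is a product of powers, so relative uncertainties combine in quadrature:
  (-3·δz/z)² = (-3×0.0386)² = 0.0134;  (2·δq/q)² = (2×0.120)² = 0.0572;  (−½·δb/b)² = (-0.5×0.0608)² = 0.000925
δQ/Q = √(0.0716) = 0.268

26.8%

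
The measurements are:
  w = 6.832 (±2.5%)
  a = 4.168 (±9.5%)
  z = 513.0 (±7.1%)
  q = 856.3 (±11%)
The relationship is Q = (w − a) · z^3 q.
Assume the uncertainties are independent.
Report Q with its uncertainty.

Let u = w − a = 2.664. δu = √(δw² + δa²) = √(0.0292 + 0.157) = 0.431, so δu/u = 0.162.
Q is then a monomial in u, z, q:
δQ/Q = √((δu/u)² + (3·δz/z)² + (1·δq/q)²) = √(0.0262 + 0.0454 + 0.0121) = 0.289
Q = 3.08e+11, so δQ = 0.289 × 3.08e+11 = 8.91e+10.

(3.080 ± 0.891) × 10^11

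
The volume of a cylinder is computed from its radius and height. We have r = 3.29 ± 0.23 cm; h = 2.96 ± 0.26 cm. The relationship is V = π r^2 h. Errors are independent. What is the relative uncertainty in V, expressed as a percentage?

16.5%

Relative error in a monomial: (δV/V)² = Σ (nᵢ · δxᵢ/xᵢ)².
  (2·δr/r)² = (2×0.0699)² = 0.0195;  (1·δh/h)² = (1×0.0878)² = 0.00772
δV/V = √(0.0273) = 0.165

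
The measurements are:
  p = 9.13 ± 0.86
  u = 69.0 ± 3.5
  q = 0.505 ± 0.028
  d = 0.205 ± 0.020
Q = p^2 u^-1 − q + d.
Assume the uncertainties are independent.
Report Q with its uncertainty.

0.908 ± 0.238

Let w = p^2·u^-1 = 1.21. δw/w = √((2·δp/p)² + (-1·δu/u)²) = √(0.0355 + 0.00257) = 0.195, so δw = 0.236.
Q = w − q + d: δQ = √(δw² + δq² + δd²) = √(0.0556 + 0.000784 + 0.000400) = 0.238
Q = 0.908.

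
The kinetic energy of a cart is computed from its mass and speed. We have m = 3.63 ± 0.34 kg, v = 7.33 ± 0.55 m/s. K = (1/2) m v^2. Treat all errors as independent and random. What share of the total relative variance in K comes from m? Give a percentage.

(δK/K)² = (1·δm/m)² + (2·δv/v)²
  m term: (1×0.0937)² = 0.00877
  v term: (2×0.0750)² = 0.0225
Total = 0.0313. Share from m = 0.00877/0.0313 = 0.280.

28.0%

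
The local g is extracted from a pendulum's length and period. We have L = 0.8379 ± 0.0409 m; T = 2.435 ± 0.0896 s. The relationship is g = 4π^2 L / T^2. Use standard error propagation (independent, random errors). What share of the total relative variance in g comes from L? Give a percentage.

30.6%

(δg/g)² = (1·δL/L)² + (-2·δT/T)²
  L term: (1×0.0488)² = 0.00238
  T term: (-2×0.0368)² = 0.00542
Total = 0.00780. Share from L = 0.00238/0.00780 = 0.306.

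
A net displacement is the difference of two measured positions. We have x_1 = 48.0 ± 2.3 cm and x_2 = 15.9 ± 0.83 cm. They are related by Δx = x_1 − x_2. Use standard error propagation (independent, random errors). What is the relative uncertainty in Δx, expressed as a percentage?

7.62%

Δx is a linear combination, so absolute uncertainties add in quadrature:
  (δx_1)² = 5.29;  (δx_2)² = 0.689
δΔx = √(5.98) = 2.45 cm
Δx = 32.1 cm, so δΔx/Δx = 2.45/32.1 = 0.0762.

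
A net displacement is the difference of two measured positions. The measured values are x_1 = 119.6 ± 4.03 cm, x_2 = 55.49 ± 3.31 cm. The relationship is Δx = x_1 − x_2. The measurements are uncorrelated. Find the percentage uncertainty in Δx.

Each term contributes (cᵢ δxᵢ)² to (δΔx)²:
  (δx_1)² = 16.2;  (δx_2)² = 11.0
δΔx = √(27.2) = 5.22 cm
Δx = 64.11 cm, so δΔx/Δx = 5.22/64.11 = 0.0813.

8.13%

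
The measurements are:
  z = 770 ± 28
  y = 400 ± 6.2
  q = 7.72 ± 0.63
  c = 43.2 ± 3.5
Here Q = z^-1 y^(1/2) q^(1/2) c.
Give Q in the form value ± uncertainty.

3.12 ± 0.306

Products/powers → add relative errors in quadrature, weighted by exponent:
  (-1·δz/z)² = (-1×0.0364)² = 0.00132;  (½·δy/y)² = (0.5×0.0155)² = 6.01e-05;  (½·δq/q)² = (0.5×0.0816)² = 0.00166;  (1·δc/c)² = (1×0.0810)² = 0.00656
δQ/Q = √(0.00961) = 0.0980
Q = 3.12, so δQ = 0.0980 × 3.12 = 0.306.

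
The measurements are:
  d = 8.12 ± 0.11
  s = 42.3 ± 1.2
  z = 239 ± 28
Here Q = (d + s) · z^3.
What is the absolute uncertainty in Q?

Let u = d + s = 50.4. δu = √(δd² + δs²) = √(0.0121 + 1.44) = 1.21, so δu/u = 0.0239.
Q is then a monomial in u, z:
δQ/Q = √((δu/u)² + (3·δz/z)²) = √(0.000571 + 0.124) = 0.352
Q = 6.88e+08, so δQ = 0.352 × 6.88e+08 = 2.42e+08.

2.42e+08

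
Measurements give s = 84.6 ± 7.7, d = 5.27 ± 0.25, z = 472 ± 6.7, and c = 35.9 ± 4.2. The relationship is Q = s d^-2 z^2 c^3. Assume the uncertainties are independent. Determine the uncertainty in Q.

1.18e+10

Each factor contributes (exponent × relative error)² to (δQ/Q)²:
  (1·δs/s)² = (1×0.0910)² = 0.00828;  (-2·δd/d)² = (-2×0.0474)² = 0.00900;  (2·δz/z)² = (2×0.0142)² = 0.000806;  (3·δc/c)² = (3×0.117)² = 0.123
δQ/Q = √(0.141) = 0.376
Q = 3.14e+10, so δQ = 0.376 × 3.14e+10 = 1.18e+10.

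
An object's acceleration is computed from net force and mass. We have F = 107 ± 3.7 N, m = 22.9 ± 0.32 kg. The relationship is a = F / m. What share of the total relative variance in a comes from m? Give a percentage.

(δa/a)² = (1·δF/F)² + (-1·δm/m)²
  F term: (1×0.0346)² = 0.00120
  m term: (-1×0.0140)² = 0.000195
Total = 0.00139. Share from m = 0.000195/0.00139 = 0.140.

14.0%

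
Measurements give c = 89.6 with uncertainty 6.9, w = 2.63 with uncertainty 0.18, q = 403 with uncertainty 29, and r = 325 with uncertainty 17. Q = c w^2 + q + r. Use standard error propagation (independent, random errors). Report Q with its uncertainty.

1350 ± 103

Let p = c·w^2 = 620. δp/p = √((1·δc/c)² + (2·δw/w)²) = √(0.00593 + 0.0187) = 0.157, so δp = 97.3.
Q = p + q + r: δQ = √(δp² + δq² + δr²) = √(9470 + 841 + 289) = 103
Q = 1350.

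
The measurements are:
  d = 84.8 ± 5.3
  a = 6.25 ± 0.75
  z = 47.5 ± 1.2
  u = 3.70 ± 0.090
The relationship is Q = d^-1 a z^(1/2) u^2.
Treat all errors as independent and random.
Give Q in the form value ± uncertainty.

6.95 ± 1.00

Since Q is a product/quotient, work with relative uncertainties:
  (-1·δd/d)² = (-1×0.0625)² = 0.00391;  (1·δa/a)² = (1×0.120)² = 0.0144;  (½·δz/z)² = (0.5×0.0253)² = 0.000160;  (2·δu/u)² = (2×0.0243)² = 0.00237
δQ/Q = √(0.0208) = 0.144
Q = 6.95, so δQ = 0.144 × 6.95 = 1.00.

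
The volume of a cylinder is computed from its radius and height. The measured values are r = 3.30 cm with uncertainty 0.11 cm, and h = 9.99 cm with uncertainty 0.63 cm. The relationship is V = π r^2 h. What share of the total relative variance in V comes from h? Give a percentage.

(δV/V)² = (2·δr/r)² + (1·δh/h)²
  r term: (2×0.0333)² = 0.00444
  h term: (1×0.0631)² = 0.00398
Total = 0.00842. Share from h = 0.00398/0.00842 = 0.472.

47.2%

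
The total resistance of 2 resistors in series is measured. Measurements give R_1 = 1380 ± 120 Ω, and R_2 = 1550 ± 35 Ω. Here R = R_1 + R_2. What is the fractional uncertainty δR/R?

R is a linear combination, so absolute uncertainties add in quadrature:
  (δR_1)² = 14400;  (δR_2)² = 1220
δR = √(15600) = 125 Ω
R = 2930 Ω, so δR/R = 125/2930 = 0.0427.

0.0427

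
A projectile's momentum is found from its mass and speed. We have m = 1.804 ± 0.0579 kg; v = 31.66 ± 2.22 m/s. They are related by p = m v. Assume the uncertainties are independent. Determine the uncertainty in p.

Each factor contributes (exponent × relative error)² to (δp/p)²:
  (1·δm/m)² = (1×0.0321)² = 0.00103;  (1·δv/v)² = (1×0.0701)² = 0.00492
δp/p = √(0.00595) = 0.0771
p = 57.11 kg·m/s, so δp = 0.0771 × 57.11 = 4.40 kg·m/s.

4.40 kg·m/s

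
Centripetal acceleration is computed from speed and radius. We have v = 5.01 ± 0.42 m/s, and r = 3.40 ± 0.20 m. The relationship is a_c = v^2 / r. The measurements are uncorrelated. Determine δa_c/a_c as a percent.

a_c is a product of powers, so relative uncertainties combine in quadrature:
  (2·δv/v)² = (2×0.0838)² = 0.0281;  (-1·δr/r)² = (-1×0.0588)² = 0.00346
δa_c/a_c = √(0.0316) = 0.178

17.8%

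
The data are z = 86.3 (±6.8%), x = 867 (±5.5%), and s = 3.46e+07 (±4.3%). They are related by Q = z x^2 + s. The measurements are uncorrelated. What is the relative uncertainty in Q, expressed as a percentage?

Let p = z·x^2 = 6.49e+07. δp/p = √((1·δz/z)² + (2·δx/x)²) = √(0.00462 + 0.0121) = 0.129, so δp = 8.39e+06.
Q = p + s: δQ = √(δp² + δs²) = √(7.04e+13 + 2.21e+12) = 8.52e+06
Q = 9.95e+07, so δQ/Q = 8.52e+06/9.95e+07 = 0.0857.

8.57%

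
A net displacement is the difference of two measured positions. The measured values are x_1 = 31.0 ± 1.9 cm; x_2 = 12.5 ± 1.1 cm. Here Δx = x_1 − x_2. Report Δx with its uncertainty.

18.5 ± 2.20 cm

Each term contributes (cᵢ δxᵢ)² to (δΔx)²:
  (δx_1)² = 3.61;  (δx_2)² = 1.21
δΔx = √(4.82) = 2.20 cm
Δx = 18.5 cm.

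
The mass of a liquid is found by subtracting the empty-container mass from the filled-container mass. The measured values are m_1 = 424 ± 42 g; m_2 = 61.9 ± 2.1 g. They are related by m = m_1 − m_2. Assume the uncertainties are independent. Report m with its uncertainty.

m is a linear combination, so absolute uncertainties add in quadrature:
  (δm_1)² = 1760;  (δm_2)² = 4.41
δm = √(1770) = 42.1 g
m = 362 g.

362 ± 42.1 g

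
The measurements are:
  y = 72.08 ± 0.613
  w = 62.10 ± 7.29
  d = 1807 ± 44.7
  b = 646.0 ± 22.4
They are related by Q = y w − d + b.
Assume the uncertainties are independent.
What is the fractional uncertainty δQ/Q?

Let p = y·w = 4476. δp/p = √((1·δy/y)² + (1·δw/w)²) = √(7.23e-05 + 0.0138) = 0.118, so δp = 527.
Q = p − d + b: δQ = √(δp² + δd² + δb²) = √(2.78e+05 + 2000 + 502) = 529
Q = 3315, so δQ/Q = 529/3315 = 0.160.

0.160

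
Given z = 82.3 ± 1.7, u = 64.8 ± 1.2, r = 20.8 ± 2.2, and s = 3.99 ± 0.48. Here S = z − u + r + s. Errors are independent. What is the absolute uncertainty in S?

S is a linear combination, so absolute uncertainties add in quadrature:
  (δz)² = 2.89;  (δu)² = 1.44;  (δr)² = 4.84;  (δs)² = 0.230
δS = √(9.40) = 3.07

3.07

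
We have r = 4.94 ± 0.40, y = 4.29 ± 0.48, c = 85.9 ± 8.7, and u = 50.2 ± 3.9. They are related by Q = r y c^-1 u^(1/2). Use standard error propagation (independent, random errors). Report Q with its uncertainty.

Each factor contributes (exponent × relative error)² to (δQ/Q)²:
  (1·δr/r)² = (1×0.0810)² = 0.00656;  (1·δy/y)² = (1×0.112)² = 0.0125;  (-1·δc/c)² = (-1×0.101)² = 0.0103;  (½·δu/u)² = (0.5×0.0777)² = 0.00151
δQ/Q = √(0.0308) = 0.176
Q = 1.75, so δQ = 0.176 × 1.75 = 0.307.

1.75 ± 0.307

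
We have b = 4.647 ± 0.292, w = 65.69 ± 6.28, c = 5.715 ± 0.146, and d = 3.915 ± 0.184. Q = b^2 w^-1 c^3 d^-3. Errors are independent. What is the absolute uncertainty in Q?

Relative error in a monomial: (δQ/Q)² = Σ (nᵢ · δxᵢ/xᵢ)².
  (2·δb/b)² = (2×0.0628)² = 0.0158;  (-1·δw/w)² = (-1×0.0956)² = 0.00914;  (3·δc/c)² = (3×0.0255)² = 0.00587;  (-3·δd/d)² = (-3×0.0470)² = 0.0199
δQ/Q = √(0.0507) = 0.225
Q = 1.023, so δQ = 0.225 × 1.023 = 0.230.

0.230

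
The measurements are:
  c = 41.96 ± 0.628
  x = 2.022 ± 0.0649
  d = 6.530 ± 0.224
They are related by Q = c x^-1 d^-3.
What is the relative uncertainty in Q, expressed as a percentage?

Each factor contributes (exponent × relative error)² to (δQ/Q)²:
  (1·δc/c)² = (1×0.0150)² = 0.000224;  (-1·δx/x)² = (-1×0.0321)² = 0.00103;  (-3·δd/d)² = (-3×0.0343)² = 0.0106
δQ/Q = √(0.0118) = 0.109

10.9%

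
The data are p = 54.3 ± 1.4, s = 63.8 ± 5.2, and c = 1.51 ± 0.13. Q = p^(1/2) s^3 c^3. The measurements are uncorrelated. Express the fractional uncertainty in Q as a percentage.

Since Q is a product/quotient, work with relative uncertainties:
  (½·δp/p)² = (0.5×0.0258)² = 0.000166;  (3·δs/s)² = (3×0.0815)² = 0.0598;  (3·δc/c)² = (3×0.0861)² = 0.0667
δQ/Q = √(0.127) = 0.356

35.6%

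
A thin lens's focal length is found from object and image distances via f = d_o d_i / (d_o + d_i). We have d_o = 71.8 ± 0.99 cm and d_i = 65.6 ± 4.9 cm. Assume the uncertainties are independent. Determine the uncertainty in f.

1.36 cm

∂f/∂d_o = (d_i/(d_o+d_i))² = 0.228;  ∂f/∂d_i = (d_o/(d_o+d_i))² = 0.273
δf = √((∂f/∂d_o · δd_o)² + (∂f/∂d_i · δd_i)²) = √(0.0509 + 1.79) = 1.36 cm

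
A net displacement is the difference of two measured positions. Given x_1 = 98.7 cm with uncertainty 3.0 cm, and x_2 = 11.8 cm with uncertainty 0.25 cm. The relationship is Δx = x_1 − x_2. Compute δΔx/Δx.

0.0346

Each term contributes (cᵢ δxᵢ)² to (δΔx)²:
  (δx_1)² = 9.00;  (δx_2)² = 0.0625
δΔx = √(9.06) = 3.01 cm
Δx = 86.9 cm, so δΔx/Δx = 3.01/86.9 = 0.0346.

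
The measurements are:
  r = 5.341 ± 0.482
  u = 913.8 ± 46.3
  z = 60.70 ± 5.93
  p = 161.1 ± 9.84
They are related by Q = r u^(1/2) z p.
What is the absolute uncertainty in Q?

2.35e+05

Relative error in a monomial: (δQ/Q)² = Σ (nᵢ · δxᵢ/xᵢ)².
  (1·δr/r)² = (1×0.0902)² = 0.00814;  (½·δu/u)² = (0.5×0.0507)² = 0.000642;  (1·δz/z)² = (1×0.0977)² = 0.00954;  (1·δp/p)² = (1×0.0611)² = 0.00373
δQ/Q = √(0.0221) = 0.149
Q = 1.579e+06, so δQ = 0.149 × 1.579e+06 = 2.35e+05.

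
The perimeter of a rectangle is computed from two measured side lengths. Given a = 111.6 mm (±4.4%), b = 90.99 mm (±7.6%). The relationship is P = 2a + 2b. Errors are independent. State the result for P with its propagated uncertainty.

Absolute uncertainties add in quadrature for a linear combination:
  (2·δa)² = 96.4;  (2·δb)² = 191
δP = √(288) = 17.0 mm
P = 405.2 mm.

405.2 ± 17.0 mm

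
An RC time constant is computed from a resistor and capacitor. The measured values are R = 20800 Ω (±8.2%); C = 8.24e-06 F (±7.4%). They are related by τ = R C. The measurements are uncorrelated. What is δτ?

Since τ is a product/quotient, work with relative uncertainties:
  (1·δR/R)² = (1×0.0820)² = 0.00672;  (1·δC/C)² = (1×0.0740)² = 0.00548
δτ/τ = √(0.0122) = 0.110
τ = 0.171 s, so δτ = 0.110 × 0.171 = 0.0189 s.

0.0189 s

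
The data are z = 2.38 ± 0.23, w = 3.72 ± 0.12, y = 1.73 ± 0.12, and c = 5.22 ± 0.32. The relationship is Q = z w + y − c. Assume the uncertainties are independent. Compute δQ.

Let p = z·w = 8.85. δp/p = √((1·δz/z)² + (1·δw/w)²) = √(0.00934 + 0.00104) = 0.102, so δp = 0.902.
Q = p + y − c: δQ = √(δp² + δy² + δc²) = √(0.814 + 0.0144 + 0.102) = 0.965

0.965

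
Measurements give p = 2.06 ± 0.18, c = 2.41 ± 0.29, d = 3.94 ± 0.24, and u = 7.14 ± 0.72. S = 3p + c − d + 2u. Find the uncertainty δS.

For a sum/difference, combine absolute errors in quadrature:
  (3·δp)² = 0.292;  (δc)² = 0.0841;  (δd)² = 0.0576;  (2·δu)² = 2.07
δS = √(2.51) = 1.58

1.58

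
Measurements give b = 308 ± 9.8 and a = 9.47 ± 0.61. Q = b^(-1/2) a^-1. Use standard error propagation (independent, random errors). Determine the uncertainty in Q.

Each factor contributes (exponent × relative error)² to (δQ/Q)²:
  (−½·δb/b)² = (-0.5×0.0318)² = 0.000253;  (-1·δa/a)² = (-1×0.0644)² = 0.00415
δQ/Q = √(0.00440) = 0.0663
Q = 0.00602, so δQ = 0.0663 × 0.00602 = 0.000399.

0.000399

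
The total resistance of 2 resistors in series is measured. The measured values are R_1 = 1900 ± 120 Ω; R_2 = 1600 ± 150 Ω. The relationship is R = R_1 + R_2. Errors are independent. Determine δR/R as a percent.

For a sum/difference, combine absolute errors in quadrature:
  (δR_1)² = 14400;  (δR_2)² = 22500
δR = √(36900) = 192 Ω
R = 3500 Ω, so δR/R = 192/3500 = 0.0549.

5.49%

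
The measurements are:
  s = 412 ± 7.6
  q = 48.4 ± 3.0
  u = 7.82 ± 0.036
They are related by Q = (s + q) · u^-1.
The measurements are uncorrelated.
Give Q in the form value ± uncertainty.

Let w = s + q = 460. δw = √(δs² + δq²) = √(57.8 + 9.00) = 8.17, so δw/w = 0.0177.
Q is then a monomial in w, u:
δQ/Q = √((δw/w)² + (-1·δu/u)²) = √(0.000315 + 2.12e-05) = 0.0183
Q = 58.9, so δQ = 0.0183 × 58.9 = 1.08.

58.9 ± 1.08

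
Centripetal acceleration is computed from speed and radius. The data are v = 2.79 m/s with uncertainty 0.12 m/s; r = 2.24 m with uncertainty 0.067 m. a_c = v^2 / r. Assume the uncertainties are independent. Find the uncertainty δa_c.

a_c is a product of powers, so relative uncertainties combine in quadrature:
  (2·δv/v)² = (2×0.0430)² = 0.00740;  (-1·δr/r)² = (-1×0.0299)² = 0.000895
δa_c/a_c = √(0.00829) = 0.0911
a_c = 3.48 m/s^2, so δa_c = 0.0911 × 3.48 = 0.316 m/s^2.

0.316 m/s^2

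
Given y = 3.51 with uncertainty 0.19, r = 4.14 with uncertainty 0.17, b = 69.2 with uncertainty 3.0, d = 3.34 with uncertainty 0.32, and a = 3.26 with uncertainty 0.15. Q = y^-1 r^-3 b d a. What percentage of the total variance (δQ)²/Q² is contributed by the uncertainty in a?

6.77%

(δQ/Q)² = (-1·δy/y)² + (-3·δr/r)² + (1·δb/b)² + (1·δd/d)² + (1·δa/a)²
  y term: (-1×0.0541)² = 0.00293
  r term: (-3×0.0411)² = 0.0152
  b term: (1×0.0434)² = 0.00188
  d term: (1×0.0958)² = 0.00918
  a term: (1×0.0460)² = 0.00212
Total = 0.0313. Share from a = 0.00212/0.0313 = 0.0677.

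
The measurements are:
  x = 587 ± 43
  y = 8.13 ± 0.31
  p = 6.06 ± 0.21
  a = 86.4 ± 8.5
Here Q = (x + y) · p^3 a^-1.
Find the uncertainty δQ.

Let u = x + y = 595. δu = √(δx² + δy²) = √(1850 + 0.0961) = 43.0, so δu/u = 0.0723.
Q is then a monomial in u, p, a:
δQ/Q = √((δu/u)² + (3·δp/p)² + (-1·δa/a)²) = √(0.00522 + 0.0108 + 0.00968) = 0.160
Q = 1530, so δQ = 0.160 × 1530 = 246.

246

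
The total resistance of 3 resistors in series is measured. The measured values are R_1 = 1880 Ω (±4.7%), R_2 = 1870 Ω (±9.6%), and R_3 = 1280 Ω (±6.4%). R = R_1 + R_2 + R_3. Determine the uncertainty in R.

216 Ω

R is a linear combination, so absolute uncertainties add in quadrature:
  (δR_1)² = 7810;  (δR_2)² = 32200;  (δR_3)² = 6710
δR = √(46700) = 216 Ω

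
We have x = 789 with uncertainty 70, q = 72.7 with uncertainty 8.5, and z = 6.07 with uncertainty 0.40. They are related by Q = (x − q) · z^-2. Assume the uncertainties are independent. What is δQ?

3.20

Let u = x − q = 716. δu = √(δx² + δq²) = √(4900 + 72.2) = 70.5, so δu/u = 0.0984.
Q is then a monomial in u, z:
δQ/Q = √((δu/u)² + (-2·δz/z)²) = √(0.00969 + 0.0174) = 0.165
Q = 19.4, so δQ = 0.165 × 19.4 = 3.20.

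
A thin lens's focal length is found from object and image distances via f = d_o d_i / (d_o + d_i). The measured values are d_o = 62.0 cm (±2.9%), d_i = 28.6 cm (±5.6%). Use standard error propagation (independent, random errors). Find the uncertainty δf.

0.771 cm

∂f/∂d_o = (d_i/(d_o+d_i))² = 0.0996;  ∂f/∂d_i = (d_o/(d_o+d_i))² = 0.468
δf = √((∂f/∂d_o · δd_o)² + (∂f/∂d_i · δd_i)²) = √(0.0321 + 0.563) = 0.771 cm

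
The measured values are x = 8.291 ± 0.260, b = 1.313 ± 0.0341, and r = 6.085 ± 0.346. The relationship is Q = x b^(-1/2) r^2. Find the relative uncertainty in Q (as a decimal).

0.119

Products/powers → add relative errors in quadrature, weighted by exponent:
  (1·δx/x)² = (1×0.0314)² = 0.000983;  (−½·δb/b)² = (-0.5×0.0260)² = 0.000169;  (2·δr/r)² = (2×0.0569)² = 0.0129
δQ/Q = √(0.0141) = 0.119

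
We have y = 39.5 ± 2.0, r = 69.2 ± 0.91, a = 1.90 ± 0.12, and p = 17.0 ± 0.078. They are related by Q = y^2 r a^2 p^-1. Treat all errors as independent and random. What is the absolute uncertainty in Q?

3730

For a monomial Q ∝ y^2, r, a^2, p^-1, fractional errors add in quadrature:
  (2·δy/y)² = (2×0.0506)² = 0.0103;  (1·δr/r)² = (1×0.0132)² = 0.000173;  (2·δa/a)² = (2×0.0632)² = 0.0160;  (-1·δp/p)² = (-1×0.00459)² = 2.11e-05
δQ/Q = √(0.0264) = 0.162
Q = 22900, so δQ = 0.162 × 22900 = 3730.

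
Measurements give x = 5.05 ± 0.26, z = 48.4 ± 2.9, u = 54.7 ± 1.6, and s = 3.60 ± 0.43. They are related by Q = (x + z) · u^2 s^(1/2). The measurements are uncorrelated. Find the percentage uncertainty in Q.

Let w = x + z = 53.4. δw = √(δx² + δz²) = √(0.0676 + 8.41) = 2.91, so δw/w = 0.0545.
Q is then a monomial in w, u, s:
δQ/Q = √((δw/w)² + (2·δu/u)² + (½·δs/s)²) = √(0.00297 + 0.00342 + 0.00357) = 0.0998

9.98%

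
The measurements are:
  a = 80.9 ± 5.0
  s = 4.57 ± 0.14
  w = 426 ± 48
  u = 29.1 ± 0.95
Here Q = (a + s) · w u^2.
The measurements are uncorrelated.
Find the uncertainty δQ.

4.4e+06

Let h = a + s = 85.5. δh = √(δa² + δs²) = √(25.0 + 0.0196) = 5.00, so δh/h = 0.0585.
Q is then a monomial in h, w, u:
δQ/Q = √((δh/h)² + (1·δw/w)² + (2·δu/u)²) = √(0.00342 + 0.0127 + 0.00426) = 0.143
Q = 3.08e+07, so δQ = 0.143 × 3.08e+07 = 4.4e+06.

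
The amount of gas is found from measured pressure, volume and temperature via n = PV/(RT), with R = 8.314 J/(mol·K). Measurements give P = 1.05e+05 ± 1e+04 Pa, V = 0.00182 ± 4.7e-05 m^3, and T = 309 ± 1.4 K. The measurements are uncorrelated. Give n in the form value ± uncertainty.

Products/powers → add relative errors in quadrature, weighted by exponent:
  (1·δP/P)² = (1×0.0952)² = 0.00907;  (1·δV/V)² = (1×0.0258)² = 0.000667;  (-1·δT/T)² = (-1×0.00453)² = 2.05e-05
δn/n = √(0.00976) = 0.0988
n = 0.0744 mol, so δn = 0.0988 × 0.0744 = 0.00735 mol.

0.0744 ± 0.00735 mol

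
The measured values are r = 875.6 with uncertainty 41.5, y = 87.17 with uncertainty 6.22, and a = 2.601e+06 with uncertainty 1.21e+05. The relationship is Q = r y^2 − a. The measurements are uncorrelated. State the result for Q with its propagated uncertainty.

Let p = r·y^2 = 6.653e+06. δp/p = √((1·δr/r)² + (2·δy/y)²) = √(0.00225 + 0.0204) = 0.150, so δp = 1e+06.
Q = p − a: δQ = √(δp² + δa²) = √(1e+12 + 1.46e+10) = 1.01e+06
Q = 4.052e+06.

(4.052 ± 1.01) × 10^6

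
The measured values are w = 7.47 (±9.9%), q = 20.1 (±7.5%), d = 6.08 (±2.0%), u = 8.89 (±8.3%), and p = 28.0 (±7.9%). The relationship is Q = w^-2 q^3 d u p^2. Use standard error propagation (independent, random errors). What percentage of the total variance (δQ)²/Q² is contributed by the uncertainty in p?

20.4%

(δQ/Q)² = (-2·δw/w)² + (3·δq/q)² + (1·δd/d)² + (1·δu/u)² + (2·δp/p)²
  w term: (-2×0.0990)² = 0.0392
  q term: (3×0.0750)² = 0.0506
  d term: (1×0.0200)² = 0.000400
  u term: (1×0.0830)² = 0.00689
  p term: (2×0.0790)² = 0.0250
Total = 0.122. Share from p = 0.0250/0.122 = 0.204.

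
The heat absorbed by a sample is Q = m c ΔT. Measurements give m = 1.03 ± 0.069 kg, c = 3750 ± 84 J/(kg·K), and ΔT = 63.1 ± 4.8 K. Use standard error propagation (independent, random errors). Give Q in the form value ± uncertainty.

(2.44 ± 0.253) × 10^5 J

For a monomial Q ∝ m, c, ΔT, fractional errors add in quadrature:
  (1·δm/m)² = (1×0.0670)² = 0.00449;  (1·δc/c)² = (1×0.0224)² = 0.000502;  (1·δΔT/ΔT)² = (1×0.0761)² = 0.00579
δQ/Q = √(0.0108) = 0.104
Q = 2.44e+05 J, so δQ = 0.104 × 2.44e+05 = 25300 J.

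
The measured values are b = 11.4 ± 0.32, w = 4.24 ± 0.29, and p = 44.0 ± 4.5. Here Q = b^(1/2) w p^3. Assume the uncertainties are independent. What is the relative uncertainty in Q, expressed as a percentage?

Q is a product of powers, so relative uncertainties combine in quadrature:
  (½·δb/b)² = (0.5×0.0281)² = 0.000197;  (1·δw/w)² = (1×0.0684)² = 0.00468;  (3·δp/p)² = (3×0.102)² = 0.0941
δQ/Q = √(0.0990) = 0.315

31.5%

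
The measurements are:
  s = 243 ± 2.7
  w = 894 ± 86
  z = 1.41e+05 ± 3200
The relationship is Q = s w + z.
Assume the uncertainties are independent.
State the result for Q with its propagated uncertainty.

Let p = s·w = 2.17e+05. δp/p = √((1·δs/s)² + (1·δw/w)²) = √(0.000123 + 0.00925) = 0.0968, so δp = 21000.
Q = p + z: δQ = √(δp² + δz²) = √(4.43e+08 + 1.02e+07) = 21300
Q = 3.58e+05.

(3.58 ± 0.213) × 10^5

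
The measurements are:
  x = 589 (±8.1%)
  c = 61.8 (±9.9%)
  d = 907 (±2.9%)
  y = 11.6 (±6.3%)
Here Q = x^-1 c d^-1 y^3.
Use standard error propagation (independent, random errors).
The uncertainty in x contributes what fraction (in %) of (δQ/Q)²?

12.4%

(δQ/Q)² = (-1·δx/x)² + (1·δc/c)² + (-1·δd/d)² + (3·δy/y)²
  x term: (-1×0.0810)² = 0.00656
  c term: (1×0.0990)² = 0.00980
  d term: (-1×0.0290)² = 0.000841
  y term: (3×0.0630)² = 0.0357
Total = 0.0529. Share from x = 0.00656/0.0529 = 0.124.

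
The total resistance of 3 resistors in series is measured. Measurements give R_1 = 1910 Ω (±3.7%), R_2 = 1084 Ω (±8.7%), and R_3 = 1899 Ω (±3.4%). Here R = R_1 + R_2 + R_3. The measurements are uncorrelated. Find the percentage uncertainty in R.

2.75%

Absolute uncertainties add in quadrature for a linear combination:
  (δR_1)² = 4990;  (δR_2)² = 8890;  (δR_3)² = 4170
δR = √(18100) = 134 Ω
R = 4893 Ω, so δR/R = 134/4893 = 0.0275.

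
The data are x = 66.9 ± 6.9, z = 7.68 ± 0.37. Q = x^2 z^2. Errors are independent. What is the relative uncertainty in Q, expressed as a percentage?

Products/powers → add relative errors in quadrature, weighted by exponent:
  (2·δx/x)² = (2×0.103)² = 0.0426;  (2·δz/z)² = (2×0.0482)² = 0.00928
δQ/Q = √(0.0518) = 0.228

22.8%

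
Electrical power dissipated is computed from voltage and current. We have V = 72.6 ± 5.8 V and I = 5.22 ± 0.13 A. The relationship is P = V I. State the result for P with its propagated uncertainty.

Since P is a product/quotient, work with relative uncertainties:
  (1·δV/V)² = (1×0.0799)² = 0.00638;  (1·δI/I)² = (1×0.0249)² = 0.000620
δP/P = √(0.00700) = 0.0837
P = 379 W, so δP = 0.0837 × 379 = 31.7 W.

379 ± 31.7 W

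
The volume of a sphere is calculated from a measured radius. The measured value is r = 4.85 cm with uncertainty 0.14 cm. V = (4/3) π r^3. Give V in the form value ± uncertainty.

V ∝ r^3, so δV/V = |3| · δr/r = 3 × 0.0289 = 0.0866.
V = 478 cm^3, so δV = 0.0866 × 478 = 41.4 cm^3.

478 ± 41.4 cm^3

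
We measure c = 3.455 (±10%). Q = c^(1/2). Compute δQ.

Q ∝ c^(1/2), so δQ/Q = |½| · δc/c = 0.5 × 0.100 = 0.0500.
Q = 1.859, so δQ = 0.0500 × 1.859 = 0.0929.

0.0929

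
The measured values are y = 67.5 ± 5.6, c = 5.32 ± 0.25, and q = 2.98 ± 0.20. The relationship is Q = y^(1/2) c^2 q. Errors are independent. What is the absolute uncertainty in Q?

85.0

Q is a product of powers, so relative uncertainties combine in quadrature:
  (½·δy/y)² = (0.5×0.0830)² = 0.00172;  (2·δc/c)² = (2×0.0470)² = 0.00883;  (1·δq/q)² = (1×0.0671)² = 0.00450
δQ/Q = √(0.0151) = 0.123
Q = 693, so δQ = 0.123 × 693 = 85.0.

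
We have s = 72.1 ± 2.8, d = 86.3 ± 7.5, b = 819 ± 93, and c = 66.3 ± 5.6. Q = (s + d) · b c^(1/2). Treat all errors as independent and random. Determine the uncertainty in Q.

1.39e+05

Let u = s + d = 158. δu = √(δs² + δd²) = √(7.84 + 56.2) = 8.01, so δu/u = 0.0505.
Q is then a monomial in u, b, c:
δQ/Q = √((δu/u)² + (1·δb/b)² + (½·δc/c)²) = √(0.00255 + 0.0129 + 0.00178) = 0.131
Q = 1.06e+06, so δQ = 0.131 × 1.06e+06 = 1.39e+05.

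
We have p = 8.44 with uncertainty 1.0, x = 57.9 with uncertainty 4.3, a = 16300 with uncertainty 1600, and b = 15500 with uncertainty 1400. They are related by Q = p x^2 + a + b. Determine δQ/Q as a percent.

9.62%

Let w = p·x^2 = 28300. δw/w = √((1·δp/p)² + (2·δx/x)²) = √(0.0140 + 0.0221) = 0.190, so δw = 5380.
Q = w + a + b: δQ = √(δw² + δa² + δb²) = √(2.89e+07 + 2.56e+06 + 1.96e+06) = 5780
Q = 60100, so δQ/Q = 5780/60100 = 0.0962.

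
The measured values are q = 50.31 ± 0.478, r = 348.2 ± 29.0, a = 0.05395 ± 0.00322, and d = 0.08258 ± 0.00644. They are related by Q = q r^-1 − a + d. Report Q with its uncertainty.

Let p = q·r^-1 = 0.1445. δp/p = √((1·δq/q)² + (-1·δr/r)²) = √(9.03e-05 + 0.00694) = 0.0838, so δp = 0.0121.
Q = p − a + d: δQ = √(δp² + δa² + δd²) = √(0.000147 + 1.04e-05 + 4.15e-05) = 0.0141
Q = 0.1731.

0.1731 ± 0.0141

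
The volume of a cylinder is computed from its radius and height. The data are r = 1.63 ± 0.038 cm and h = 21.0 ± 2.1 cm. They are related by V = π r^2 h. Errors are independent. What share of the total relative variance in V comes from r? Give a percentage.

(δV/V)² = (2·δr/r)² + (1·δh/h)²
  r term: (2×0.0233)² = 0.00217
  h term: (1×0.100)² = 0.0100
Total = 0.0122. Share from r = 0.00217/0.0122 = 0.179.

17.9%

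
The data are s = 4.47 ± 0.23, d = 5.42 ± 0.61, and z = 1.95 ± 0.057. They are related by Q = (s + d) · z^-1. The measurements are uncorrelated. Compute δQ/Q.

0.0721

Let u = s + d = 9.89. δu = √(δs² + δd²) = √(0.0529 + 0.372) = 0.652, so δu/u = 0.0659.
Q is then a monomial in u, z:
δQ/Q = √((δu/u)² + (-1·δz/z)²) = √(0.00435 + 0.000854) = 0.0721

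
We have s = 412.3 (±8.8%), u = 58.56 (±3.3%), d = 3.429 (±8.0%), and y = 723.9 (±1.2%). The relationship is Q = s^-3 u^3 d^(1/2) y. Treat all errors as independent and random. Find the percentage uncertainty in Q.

Products/powers → add relative errors in quadrature, weighted by exponent:
  (-3·δs/s)² = (-3×0.0880)² = 0.0697;  (3·δu/u)² = (3×0.0330)² = 0.00980;  (½·δd/d)² = (0.5×0.0800)² = 0.00160;  (1·δy/y)² = (1×0.0120)² = 0.000144
δQ/Q = √(0.0812) = 0.285

28.5%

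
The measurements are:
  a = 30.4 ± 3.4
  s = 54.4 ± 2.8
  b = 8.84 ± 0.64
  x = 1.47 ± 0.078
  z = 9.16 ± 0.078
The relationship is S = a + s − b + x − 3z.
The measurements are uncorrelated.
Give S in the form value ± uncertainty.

49.9 ± 4.46

S is a linear combination, so absolute uncertainties add in quadrature:
  (δa)² = 11.6;  (δs)² = 7.84;  (δb)² = 0.410;  (δx)² = 0.00608;  (3·δz)² = 0.0548
δS = √(19.9) = 4.46
S = 49.9.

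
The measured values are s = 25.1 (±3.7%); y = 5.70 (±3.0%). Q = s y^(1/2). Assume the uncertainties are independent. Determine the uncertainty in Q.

2.39

Relative error in a monomial: (δQ/Q)² = Σ (nᵢ · δxᵢ/xᵢ)².
  (1·δs/s)² = (1×0.0370)² = 0.00137;  (½·δy/y)² = (0.5×0.0300)² = 0.000225
δQ/Q = √(0.00159) = 0.0399
Q = 59.9, so δQ = 0.0399 × 59.9 = 2.39.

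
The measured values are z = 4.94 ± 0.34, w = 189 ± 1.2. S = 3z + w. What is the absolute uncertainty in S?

1.57

For a sum/difference, combine absolute errors in quadrature:
  (3·δz)² = 1.04;  (δw)² = 1.44
δS = √(2.48) = 1.57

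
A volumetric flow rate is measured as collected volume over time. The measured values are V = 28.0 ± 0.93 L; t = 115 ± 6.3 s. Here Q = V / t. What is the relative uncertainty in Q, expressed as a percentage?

Relative error in a monomial: (δQ/Q)² = Σ (nᵢ · δxᵢ/xᵢ)².
  (1·δV/V)² = (1×0.0332)² = 0.00110;  (-1·δt/t)² = (-1×0.0548)² = 0.00300
δQ/Q = √(0.00410) = 0.0641

6.41%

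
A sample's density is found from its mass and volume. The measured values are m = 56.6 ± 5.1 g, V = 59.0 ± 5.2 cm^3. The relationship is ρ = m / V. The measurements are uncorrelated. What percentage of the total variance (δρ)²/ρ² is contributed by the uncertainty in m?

(δρ/ρ)² = (1·δm/m)² + (-1·δV/V)²
  m term: (1×0.0901)² = 0.00812
  V term: (-1×0.0881)² = 0.00777
Total = 0.0159. Share from m = 0.00812/0.0159 = 0.511.

51.1%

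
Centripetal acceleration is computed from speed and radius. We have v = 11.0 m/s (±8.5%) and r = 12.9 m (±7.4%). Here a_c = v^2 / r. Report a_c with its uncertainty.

9.38 ± 1.74 m/s^2

Products/powers → add relative errors in quadrature, weighted by exponent:
  (2·δv/v)² = (2×0.0850)² = 0.0289;  (-1·δr/r)² = (-1×0.0740)² = 0.00548
δa_c/a_c = √(0.0344) = 0.185
a_c = 9.38 m/s^2, so δa_c = 0.185 × 9.38 = 1.74 m/s^2.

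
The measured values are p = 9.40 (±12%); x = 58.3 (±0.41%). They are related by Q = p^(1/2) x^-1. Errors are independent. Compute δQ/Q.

Relative error in a monomial: (δQ/Q)² = Σ (nᵢ · δxᵢ/xᵢ)².
  (½·δp/p)² = (0.5×0.120)² = 0.00360;  (-1·δx/x)² = (-1×0.00410)² = 1.68e-05
δQ/Q = √(0.00362) = 0.0601

0.0601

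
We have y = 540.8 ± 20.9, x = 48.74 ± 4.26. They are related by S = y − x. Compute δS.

Absolute uncertainties add in quadrature for a linear combination:
  (δy)² = 437;  (δx)² = 18.1
δS = √(455) = 21.3

21.3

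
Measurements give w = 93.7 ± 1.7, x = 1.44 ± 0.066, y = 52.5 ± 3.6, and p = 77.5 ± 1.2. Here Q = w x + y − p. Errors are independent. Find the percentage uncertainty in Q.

6.97%

Let h = w·x = 135. δh/h = √((1·δw/w)² + (1·δx/x)²) = √(0.000329 + 0.00210) = 0.0493, so δh = 6.65.
Q = h + y − p: δQ = √(δh² + δy² + δp²) = √(44.2 + 13.0 + 1.44) = 7.66
Q = 110, so δQ/Q = 7.66/110 = 0.0697.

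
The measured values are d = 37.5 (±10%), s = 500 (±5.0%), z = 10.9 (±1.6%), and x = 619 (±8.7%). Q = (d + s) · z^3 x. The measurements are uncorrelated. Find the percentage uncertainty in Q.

11.0%

Let u = d + s = 538. δu = √(δd² + δs²) = √(14.1 + 625) = 25.3, so δu/u = 0.0470.
Q is then a monomial in u, z, x:
δQ/Q = √((δu/u)² + (3·δz/z)² + (1·δx/x)²) = √(0.00221 + 0.00230 + 0.00757) = 0.110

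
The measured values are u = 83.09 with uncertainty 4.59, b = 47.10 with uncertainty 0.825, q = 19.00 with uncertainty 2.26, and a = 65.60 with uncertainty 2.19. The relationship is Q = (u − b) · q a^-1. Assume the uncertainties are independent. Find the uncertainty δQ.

Let w = u − b = 35.99. δw = √(δu² + δb²) = √(21.1 + 0.681) = 4.66, so δw/w = 0.130.
Q is then a monomial in w, q, a:
δQ/Q = √((δw/w)² + (1·δq/q)² + (-1·δa/a)²) = √(0.0168 + 0.0141 + 0.00111) = 0.179
Q = 10.42, so δQ = 0.179 × 10.42 = 1.87.

1.87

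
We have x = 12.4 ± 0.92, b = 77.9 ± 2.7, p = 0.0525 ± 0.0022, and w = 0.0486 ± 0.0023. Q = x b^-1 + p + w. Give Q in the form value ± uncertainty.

Let h = x·b^-1 = 0.159. δh/h = √((1·δx/x)² + (-1·δb/b)²) = √(0.00550 + 0.00120) = 0.0819, so δh = 0.0130.
Q = h + p + w: δQ = √(δh² + δp² + δw²) = √(0.000170 + 4.84e-06 + 5.29e-06) = 0.0134
Q = 0.260.

0.260 ± 0.0134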